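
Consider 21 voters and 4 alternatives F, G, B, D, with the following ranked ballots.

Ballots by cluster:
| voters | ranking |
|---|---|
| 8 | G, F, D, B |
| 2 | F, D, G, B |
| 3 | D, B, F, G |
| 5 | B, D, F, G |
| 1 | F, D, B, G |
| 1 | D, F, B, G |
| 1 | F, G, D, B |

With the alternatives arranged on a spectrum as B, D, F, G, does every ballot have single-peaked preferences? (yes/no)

Axis positions: B=1, D=2, F=3, G=4.
Cluster 1 (peak G at position 4): ranking walks positions 4-3-2-1, expanding outward from the peak — single-peaked.
Cluster 2 (peak F at position 3): ranking walks positions 3-2-4-1, expanding outward from the peak — single-peaked.
Cluster 3 (peak D at position 2): ranking walks positions 2-1-3-4, expanding outward from the peak — single-peaked.
Cluster 4 (peak B at position 1): ranking walks positions 1-2-3-4, expanding outward from the peak — single-peaked.
Cluster 5 (peak F at position 3): ranking walks positions 3-2-1-4, expanding outward from the peak — single-peaked.
Cluster 6 (peak D at position 2): ranking walks positions 2-3-1-4, expanding outward from the peak — single-peaked.
Cluster 7 (peak F at position 3): ranking walks positions 3-4-2-1, expanding outward from the peak — single-peaked.
Every ranking is single-peaked on this axis.

yes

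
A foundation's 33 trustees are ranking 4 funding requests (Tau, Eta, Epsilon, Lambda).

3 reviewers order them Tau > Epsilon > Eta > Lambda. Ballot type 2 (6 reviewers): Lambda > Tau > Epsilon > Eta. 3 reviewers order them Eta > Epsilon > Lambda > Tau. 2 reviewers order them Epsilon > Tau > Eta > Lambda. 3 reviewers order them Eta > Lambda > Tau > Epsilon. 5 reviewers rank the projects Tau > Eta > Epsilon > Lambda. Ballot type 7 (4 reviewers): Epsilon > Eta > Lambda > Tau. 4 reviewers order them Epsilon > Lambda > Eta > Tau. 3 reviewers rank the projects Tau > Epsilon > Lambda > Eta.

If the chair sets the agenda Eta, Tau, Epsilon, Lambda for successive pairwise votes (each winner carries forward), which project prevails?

Round 1: Eta vs Tau — 14–19, Tau advances.
Round 2: Tau vs Epsilon — 20–13, Tau advances.
Round 3: Tau vs Lambda — 13–20, Lambda advances.
The agenda winner is Lambda.

Lambda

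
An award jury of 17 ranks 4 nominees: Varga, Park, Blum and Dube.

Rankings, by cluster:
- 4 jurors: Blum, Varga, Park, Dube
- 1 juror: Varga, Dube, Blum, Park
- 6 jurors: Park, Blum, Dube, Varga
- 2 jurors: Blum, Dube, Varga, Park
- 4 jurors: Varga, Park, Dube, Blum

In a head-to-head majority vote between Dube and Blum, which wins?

Blum

Ballots ranking Dube above Blum: 1 + 4 = 5.
Ballots ranking Blum above Dube: 17 − 5 = 12.
Blum wins the head-to-head 12–5.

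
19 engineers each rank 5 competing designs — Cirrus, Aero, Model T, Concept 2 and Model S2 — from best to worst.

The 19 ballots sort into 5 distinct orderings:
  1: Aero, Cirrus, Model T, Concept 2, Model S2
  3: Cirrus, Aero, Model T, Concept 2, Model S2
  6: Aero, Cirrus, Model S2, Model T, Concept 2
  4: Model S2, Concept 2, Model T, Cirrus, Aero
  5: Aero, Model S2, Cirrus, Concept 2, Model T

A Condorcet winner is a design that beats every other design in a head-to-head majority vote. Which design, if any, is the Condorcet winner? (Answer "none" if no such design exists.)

Aero

Head-to-head results (19 engineers):
Cirrus vs Aero: 3+4 = 7 for Cirrus, 12 for Aero — Aero by 12–7.
Cirrus vs Model T: 15 to 4, Cirrus.
Cirrus vs Concept 2: 15 to 4, Cirrus.
Cirrus vs Model S2: Cirrus is ranked higher on 1+3+6 = 10 ballots, Model S2 on 9. Cirrus wins 10–9.
Aero vs Model T: Aero is ranked higher on 1+3+6+5 = 15 ballots, Model T on 4. Aero wins 15–4.
Aero vs Concept 2: Aero is ranked higher on 1+3+6+5 = 15 ballots, Concept 2 on 4. Aero wins 15–4.
Aero vs Model S2: 1+3+6+5 = 15 for Aero, 4 for Model S2 — Aero by 15–4.
Model T vs Concept 2: Model T is ranked higher on 1+3+6 = 10 ballots, Concept 2 on 9. Model T wins 10–9.
Model T vs Model S2: Model T is ranked higher on 1+3 = 4 ballots, Model S2 on 15. Model S2 wins 15–4.
Concept 2 vs Model S2: Concept 2 is ranked higher on 1+3 = 4 ballots, Model S2 on 15. Model S2 wins 15–4.
Aero wins every pairwise contest, so Aero is the Condorcet winner.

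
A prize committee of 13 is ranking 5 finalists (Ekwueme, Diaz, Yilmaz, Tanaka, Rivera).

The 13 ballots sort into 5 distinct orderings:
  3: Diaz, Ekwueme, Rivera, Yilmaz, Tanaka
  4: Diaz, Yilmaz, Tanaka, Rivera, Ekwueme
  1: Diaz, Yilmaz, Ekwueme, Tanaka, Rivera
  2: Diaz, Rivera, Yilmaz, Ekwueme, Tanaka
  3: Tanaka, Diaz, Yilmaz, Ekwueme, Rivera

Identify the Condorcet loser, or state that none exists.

Rivera

Head-to-head results (13 jurors):
Ekwueme vs Diaz: 0 to 13, Diaz.
Ekwueme–Yilmaz: Yilmaz 10–3.
Ekwueme vs Tanaka: Tanaka, 7–6.
Ekwueme vs Rivera: 3+1+3 = 7 for Ekwueme, 6 for Rivera — Ekwueme by 7–6.
Diaz–Yilmaz: Diaz 13–0.
Diaz vs Tanaka: Diaz preferred on 3+4+1+2 = 10 ballots; Diaz wins 10–3.
Diaz vs Rivera: 13 to 0, Diaz.
Yilmaz vs Tanaka: Yilmaz, 10–3.
Yilmaz vs Rivera: Yilmaz is ranked higher on 4+1+3 = 8 ballots, Rivera on 5. Yilmaz wins 8–5.
Tanaka–Rivera: Tanaka 8–5.
Rivera loses to every other nominee — it is the Condorcet loser.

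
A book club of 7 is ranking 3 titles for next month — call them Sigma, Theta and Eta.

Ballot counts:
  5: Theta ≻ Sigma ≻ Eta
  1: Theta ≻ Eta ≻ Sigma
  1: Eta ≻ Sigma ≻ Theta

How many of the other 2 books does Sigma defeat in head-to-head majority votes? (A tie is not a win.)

1

Sigma against each rival (7 members):
Sigma vs Theta: Theta wins 6–1.
Sigma vs Eta: Sigma, 5–2.
Sigma beats Eta; loses to Theta — 1 pairwise win.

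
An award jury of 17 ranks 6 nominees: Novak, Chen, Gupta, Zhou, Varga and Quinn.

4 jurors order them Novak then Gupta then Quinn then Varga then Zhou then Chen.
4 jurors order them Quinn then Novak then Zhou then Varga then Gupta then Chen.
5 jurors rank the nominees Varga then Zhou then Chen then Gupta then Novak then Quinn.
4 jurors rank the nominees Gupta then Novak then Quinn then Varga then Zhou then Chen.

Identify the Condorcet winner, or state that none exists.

Head-to-head results (17 jurors):
Novak vs Chen: Novak preferred on 4+4+4 = 12 ballots; Novak wins 12–5.
Novak vs Gupta: 8 to 9, Gupta.
Novak vs Zhou: Novak preferred on 4+4+4 = 12 ballots; Novak wins 12–5.
Novak vs Varga: Novak is ranked higher on 4+4+4 = 12 ballots, Varga on 5. Novak wins 12–5.
Novak vs Quinn: 13 to 4, Novak.
Chen vs Gupta: Chen preferred on 5 ballots; Gupta wins 12–5.
Chen vs Zhou: 0 for Chen, 17 for Zhou — Zhou by 17–0.
Chen vs Varga: Chen is ranked higher on 0 ballots, Varga on 17. Varga wins 17–0.
Chen vs Quinn: Chen is ranked higher on 5 ballots, Quinn on 12. Quinn wins 12–5.
Gupta vs Zhou: 8 to 9, Zhou.
Gupta vs Varga: 8 to 9, Varga.
Gupta vs Quinn: 4+5+4 = 13 for Gupta, 4 for Quinn — Gupta by 13–4.
Zhou vs Varga: 4 for Zhou, 13 for Varga — Varga by 13–4.
Zhou vs Quinn: 5 for Zhou, 12 for Quinn — Quinn by 12–5.
Varga vs Quinn: 5 for Varga, 12 for Quinn — Quinn by 12–5.
Every nominee loses at least once (Novak loses to Gupta; Chen loses to Novak; Gupta loses to Zhou; Zhou loses to Novak; Varga loses to Novak; Quinn loses to Novak). The majority relation contains the cycle Novak beats Zhou beats Gupta beats Novak, so there is no Condorcet winner.

none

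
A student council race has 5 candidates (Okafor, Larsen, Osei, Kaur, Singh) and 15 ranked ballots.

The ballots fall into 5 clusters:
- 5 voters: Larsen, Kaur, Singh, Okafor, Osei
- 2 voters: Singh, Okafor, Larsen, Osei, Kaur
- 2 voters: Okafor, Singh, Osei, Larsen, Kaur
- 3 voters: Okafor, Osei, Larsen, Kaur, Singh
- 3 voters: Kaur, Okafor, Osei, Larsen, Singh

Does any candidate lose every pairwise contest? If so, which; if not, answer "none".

Pairwise majorities:
Okafor vs Larsen: Okafor, 10–5.
Okafor vs Osei: 5+2+2+3+3 = 15 for Okafor, 0 for Osei — Okafor by 15–0.
Okafor vs Kaur: 2+2+3 = 7 for Okafor, 8 for Kaur — Kaur by 8–7.
Okafor vs Singh: Okafor, 8–7.
Larsen vs Osei: Larsen preferred on 5+2 = 7 ballots; Osei wins 8–7.
Larsen vs Kaur: Larsen preferred on 5+2+2+3 = 12 ballots; Larsen wins 12–3.
Larsen vs Singh: Larsen wins 11–4.
Osei vs Kaur: 2+2+3 = 7 for Osei, 8 for Kaur — Kaur by 8–7.
Osei vs Singh: Singh, 9–6.
Kaur–Singh: Kaur 11–4.
No candidate is winless: Okafor beats Larsen; Larsen beats Kaur; Osei beats Larsen; Kaur beats Okafor; Singh beats Osei. There is no Condorcet loser.

none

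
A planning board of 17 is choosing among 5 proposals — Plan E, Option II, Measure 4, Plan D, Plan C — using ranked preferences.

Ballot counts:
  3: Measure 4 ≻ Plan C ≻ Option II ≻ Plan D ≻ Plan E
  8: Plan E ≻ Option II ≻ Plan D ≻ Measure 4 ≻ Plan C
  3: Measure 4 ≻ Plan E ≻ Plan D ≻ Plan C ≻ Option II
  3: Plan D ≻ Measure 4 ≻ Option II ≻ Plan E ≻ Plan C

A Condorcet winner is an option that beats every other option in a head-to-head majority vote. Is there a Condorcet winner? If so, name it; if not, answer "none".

none

Pairwise majorities:
Plan E vs Option II: Plan E wins 11–6.
Plan E vs Measure 4: Measure 4, 9–8.
Plan E vs Plan D: Plan E wins 11–6.
Plan E vs Plan C: Plan E, 14–3.
Option II vs Measure 4: Measure 4, 9–8.
Option II vs Plan D: Option II wins 11–6.
Option II–Plan C: Option II 11–6.
Measure 4 vs Plan D: Plan D wins 11–6.
Measure 4–Plan C: Measure 4 17–0.
Plan D vs Plan C: Plan D wins 14–3.
No option is unbeaten: Plan E loses to Measure 4; Option II loses to Plan E; Measure 4 loses to Plan D; Plan D loses to Plan E; Plan C loses to Plan E. In particular Plan E → Plan D → Measure 4 → Plan E is a majority cycle — no Condorcet winner exists.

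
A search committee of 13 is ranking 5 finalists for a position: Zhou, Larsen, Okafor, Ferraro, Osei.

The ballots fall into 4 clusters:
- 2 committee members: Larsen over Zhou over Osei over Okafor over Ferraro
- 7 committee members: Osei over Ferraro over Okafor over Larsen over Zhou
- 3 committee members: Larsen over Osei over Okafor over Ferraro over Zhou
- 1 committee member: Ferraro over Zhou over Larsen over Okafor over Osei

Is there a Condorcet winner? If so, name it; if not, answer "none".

Pairwise majorities:
Zhou vs Larsen: Zhou is ranked higher on 1 ballot, Larsen on 12. Larsen wins 12–1.
Zhou vs Okafor: 3 to 10, Okafor.
Zhou vs Ferraro: Zhou is ranked higher on 2 ballots, Ferraro on 11. Ferraro wins 11–2.
Zhou vs Osei: 2+1 = 3 for Zhou, 10 for Osei — Osei by 10–3.
Larsen vs Okafor: Larsen is ranked higher on 2+3+1 = 6 ballots, Okafor on 7. Okafor wins 7–6.
Larsen vs Ferraro: Larsen preferred on 2+3 = 5 ballots; Ferraro wins 8–5.
Larsen vs Osei: 2+3+1 = 6 for Larsen, 7 for Osei — Osei by 7–6.
Okafor vs Ferraro: Okafor is ranked higher on 2+3 = 5 ballots, Ferraro on 8. Ferraro wins 8–5.
Okafor vs Osei: 1 for Okafor, 12 for Osei — Osei by 12–1.
Ferraro vs Osei: 1 to 12, Osei.
Only Osei has no losses; Osei is the Condorcet winner.

Osei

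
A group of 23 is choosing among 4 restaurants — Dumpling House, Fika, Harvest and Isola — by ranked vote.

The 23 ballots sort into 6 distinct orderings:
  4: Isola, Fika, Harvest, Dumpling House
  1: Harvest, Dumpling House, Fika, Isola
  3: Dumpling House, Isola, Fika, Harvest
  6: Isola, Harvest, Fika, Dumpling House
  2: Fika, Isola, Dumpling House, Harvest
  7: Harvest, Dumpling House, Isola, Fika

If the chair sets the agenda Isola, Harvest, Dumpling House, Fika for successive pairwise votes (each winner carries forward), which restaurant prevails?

Round 1: Isola vs Harvest — 15–8, Isola advances.
Round 2: Isola vs Dumpling House — 12–11, Isola advances.
Round 3: Isola vs Fika — 20–3, Isola advances.
The agenda winner is Isola.

Isola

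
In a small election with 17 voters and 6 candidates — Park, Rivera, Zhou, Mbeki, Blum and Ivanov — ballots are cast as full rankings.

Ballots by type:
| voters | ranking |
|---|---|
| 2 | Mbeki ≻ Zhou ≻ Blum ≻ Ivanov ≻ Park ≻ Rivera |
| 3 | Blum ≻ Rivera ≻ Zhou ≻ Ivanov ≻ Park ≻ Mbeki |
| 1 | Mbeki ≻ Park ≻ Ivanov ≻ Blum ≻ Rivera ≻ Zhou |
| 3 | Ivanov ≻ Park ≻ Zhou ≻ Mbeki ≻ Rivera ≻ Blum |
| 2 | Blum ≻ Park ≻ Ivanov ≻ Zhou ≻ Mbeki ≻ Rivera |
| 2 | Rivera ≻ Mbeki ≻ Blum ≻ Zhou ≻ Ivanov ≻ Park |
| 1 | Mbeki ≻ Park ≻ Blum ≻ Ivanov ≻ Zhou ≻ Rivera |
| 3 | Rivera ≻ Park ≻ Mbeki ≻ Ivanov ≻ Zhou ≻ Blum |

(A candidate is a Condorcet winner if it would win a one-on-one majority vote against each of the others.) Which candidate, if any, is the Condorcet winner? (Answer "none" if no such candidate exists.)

Check each pair by majority over 17 ballots:
Park vs Rivera: Park, 9–8.
Park vs Zhou: Park wins 10–7.
Park vs Mbeki: Park, 11–6.
Park vs Blum: Blum wins 9–8.
Park vs Ivanov: Ivanov wins 10–7.
Rivera vs Zhou: Rivera wins 9–8.
Rivera–Mbeki: Mbeki 9–8.
Rivera–Blum: Blum 9–8.
Rivera vs Ivanov: Ivanov, 9–8.
Zhou vs Mbeki: Mbeki wins 9–8.
Zhou vs Blum: Blum, 9–8.
Zhou vs Ivanov: Ivanov, 10–7.
Mbeki–Blum: Mbeki 12–5.
Mbeki vs Ivanov: Mbeki wins 9–8.
Blum–Ivanov: Blum 10–7.
No candidate is unbeaten: Park loses to Blum; Rivera loses to Park; Zhou loses to Park; Mbeki loses to Park; Blum loses to Mbeki; Ivanov loses to Mbeki. In particular Park → Mbeki → Blum → Park is a majority cycle — no Condorcet winner exists.

none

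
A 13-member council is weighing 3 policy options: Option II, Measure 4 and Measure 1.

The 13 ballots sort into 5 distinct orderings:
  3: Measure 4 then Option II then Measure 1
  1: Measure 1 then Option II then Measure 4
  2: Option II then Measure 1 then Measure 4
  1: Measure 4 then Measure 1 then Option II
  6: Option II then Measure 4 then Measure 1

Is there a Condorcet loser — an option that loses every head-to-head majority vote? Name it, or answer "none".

Measure 1

Pairwise majorities:
Option II vs Measure 4: Option II wins 9–4.
Option II vs Measure 1: Option II is ranked higher on 3+2+6 = 11 ballots, Measure 1 on 2. Option II wins 11–2.
Measure 4 vs Measure 1: Measure 4, 10–3.
Only Measure 1 has no wins; Measure 1 is the Condorcet loser.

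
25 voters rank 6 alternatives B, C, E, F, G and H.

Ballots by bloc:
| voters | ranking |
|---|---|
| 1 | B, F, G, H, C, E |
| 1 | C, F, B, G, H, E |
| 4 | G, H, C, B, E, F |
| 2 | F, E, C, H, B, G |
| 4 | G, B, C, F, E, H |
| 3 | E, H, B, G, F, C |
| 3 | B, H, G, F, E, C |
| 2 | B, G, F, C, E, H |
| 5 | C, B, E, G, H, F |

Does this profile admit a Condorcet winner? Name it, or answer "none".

B

Check each pair by majority over 25 ballots:
B vs C: 13 to 12, B.
B vs E: B, 20–5.
B vs F: B wins 22–3.
B vs G: B is ranked higher on 17 ballots, G on 8. B wins 17–8.
B vs H: B is ranked higher on 1+1+4+3+2+5 = 16 ballots, H on 9. B wins 16–9.
C vs E: C wins 17–8.
C vs F: C, 14–11.
C vs G: G, 17–8.
C vs H: C, 14–11.
E vs F: 12 to 13, F.
E vs G: G, 15–10.
E vs H: 2+4+3+2+5 = 16 for E, 9 for H — E by 16–9.
F vs G: 1+1+2 = 4 for F, 21 for G — G by 21–4.
F vs H: H, 15–10.
G vs H: G, 17–8.
B beats each of C, E, F, G, H — B is the Condorcet winner.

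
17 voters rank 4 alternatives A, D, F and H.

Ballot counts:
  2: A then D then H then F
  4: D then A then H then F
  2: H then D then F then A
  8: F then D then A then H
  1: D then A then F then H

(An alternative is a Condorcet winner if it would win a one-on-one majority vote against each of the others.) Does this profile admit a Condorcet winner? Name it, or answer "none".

D

Head-to-head results (17 voters):
A vs D: 2 for A, 15 for D — D by 15–2.
A–F: F 10–7.
A vs H: A preferred on 2+4+8+1 = 15 ballots; A wins 15–2.
D vs F: D is ranked higher on 2+4+2+1 = 9 ballots, F on 8. D wins 9–8.
D vs H: D wins 15–2.
F vs H: F preferred on 8+1 = 9 ballots; F wins 9–8.
Only D has no losses; D is the Condorcet winner.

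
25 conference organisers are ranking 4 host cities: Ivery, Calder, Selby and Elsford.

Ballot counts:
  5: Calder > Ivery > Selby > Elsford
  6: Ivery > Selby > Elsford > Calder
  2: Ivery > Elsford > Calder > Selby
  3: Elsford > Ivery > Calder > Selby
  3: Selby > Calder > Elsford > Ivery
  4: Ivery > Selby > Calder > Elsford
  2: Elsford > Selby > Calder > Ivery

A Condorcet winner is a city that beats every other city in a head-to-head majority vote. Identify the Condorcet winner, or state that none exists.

Pairwise majorities:
Ivery vs Calder: 15 to 10, Ivery.
Ivery vs Selby: Ivery is ranked higher on 5+6+2+3+4 = 20 ballots, Selby on 5. Ivery wins 20–5.
Ivery vs Elsford: Ivery wins 17–8.
Calder–Selby: Selby 15–10.
Calder vs Elsford: Elsford wins 13–12.
Selby–Elsford: Selby 18–7.
Only Ivery has no losses; Ivery is the Condorcet winner.

Ivery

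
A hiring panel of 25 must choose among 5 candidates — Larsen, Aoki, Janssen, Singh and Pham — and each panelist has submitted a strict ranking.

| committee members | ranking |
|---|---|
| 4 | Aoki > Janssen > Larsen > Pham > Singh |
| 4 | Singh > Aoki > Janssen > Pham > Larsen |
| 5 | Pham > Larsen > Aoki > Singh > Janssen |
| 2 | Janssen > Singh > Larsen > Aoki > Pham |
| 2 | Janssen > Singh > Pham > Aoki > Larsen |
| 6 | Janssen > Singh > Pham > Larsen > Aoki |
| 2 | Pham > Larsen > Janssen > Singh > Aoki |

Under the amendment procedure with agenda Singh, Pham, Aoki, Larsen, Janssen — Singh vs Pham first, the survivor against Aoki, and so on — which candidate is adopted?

Janssen

Round 1: Singh vs Pham — 14–11, Singh advances.
Round 2: Singh vs Aoki — 16–9, Singh advances.
Round 3: Singh vs Larsen — 14–11, Singh advances.
Round 4: Singh vs Janssen — 9–16, Janssen advances.
Janssen survives the agenda.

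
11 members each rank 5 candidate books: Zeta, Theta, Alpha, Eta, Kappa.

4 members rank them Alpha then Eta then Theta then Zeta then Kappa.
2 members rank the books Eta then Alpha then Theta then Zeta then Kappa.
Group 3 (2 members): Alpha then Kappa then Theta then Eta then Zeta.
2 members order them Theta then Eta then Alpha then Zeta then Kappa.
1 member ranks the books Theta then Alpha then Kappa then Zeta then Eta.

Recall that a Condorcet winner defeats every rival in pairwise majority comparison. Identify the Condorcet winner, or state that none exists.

Head-to-head results (11 members):
Zeta vs Theta: Theta wins 11–0.
Zeta–Alpha: Alpha 11–0.
Zeta–Eta: Eta 10–1.
Zeta–Kappa: Zeta 8–3.
Theta–Alpha: Alpha 8–3.
Theta vs Eta: Eta, 6–5.
Theta vs Kappa: Theta wins 9–2.
Alpha vs Eta: Alpha, 7–4.
Alpha vs Kappa: Alpha, 11–0.
Eta vs Kappa: Eta wins 8–3.
Only Alpha has no losses; Alpha is the Condorcet winner.

Alpha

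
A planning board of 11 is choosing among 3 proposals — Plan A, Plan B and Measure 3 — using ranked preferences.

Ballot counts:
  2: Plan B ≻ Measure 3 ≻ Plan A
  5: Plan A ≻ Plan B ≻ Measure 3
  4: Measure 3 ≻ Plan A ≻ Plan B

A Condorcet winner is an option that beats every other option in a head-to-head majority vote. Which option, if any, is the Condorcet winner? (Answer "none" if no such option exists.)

none

Pairwise majorities:
Plan A vs Plan B: Plan A is ranked higher on 5+4 = 9 ballots, Plan B on 2. Plan A wins 9–2.
Plan A vs Measure 3: Plan A is ranked higher on 5 ballots, Measure 3 on 6. Measure 3 wins 6–5.
Plan B vs Measure 3: 2+5 = 7 for Plan B, 4 for Measure 3 — Plan B by 7–4.
No option is unbeaten: Plan A loses to Measure 3; Plan B loses to Plan A; Measure 3 loses to Plan B. In particular Plan A → Plan B → Measure 3 → Plan A is a majority cycle — no Condorcet winner exists.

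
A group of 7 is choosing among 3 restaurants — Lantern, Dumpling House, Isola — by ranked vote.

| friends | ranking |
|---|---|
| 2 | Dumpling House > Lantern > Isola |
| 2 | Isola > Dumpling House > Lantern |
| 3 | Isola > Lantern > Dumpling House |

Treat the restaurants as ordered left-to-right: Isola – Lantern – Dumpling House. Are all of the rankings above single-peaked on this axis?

Axis positions: Isola=1, Lantern=2, Dumpling House=3.
Faction 1 (peak Dumpling House at position 3): ranking walks positions 3-2-1, expanding outward from the peak — single-peaked.
Faction 2: ranking walks positions 1-3-2; Dumpling House is ranked above Lantern even though Lantern lies between Dumpling House and the peak Isola on the axis — preferences dip and rise again. Not single-peaked.
Faction 3 (peak Isola at position 1): ranking walks positions 1-2-3, expanding outward from the peak — single-peaked.
Faction 2 violates single-peakedness, so the profile is not single-peaked on this axis.

no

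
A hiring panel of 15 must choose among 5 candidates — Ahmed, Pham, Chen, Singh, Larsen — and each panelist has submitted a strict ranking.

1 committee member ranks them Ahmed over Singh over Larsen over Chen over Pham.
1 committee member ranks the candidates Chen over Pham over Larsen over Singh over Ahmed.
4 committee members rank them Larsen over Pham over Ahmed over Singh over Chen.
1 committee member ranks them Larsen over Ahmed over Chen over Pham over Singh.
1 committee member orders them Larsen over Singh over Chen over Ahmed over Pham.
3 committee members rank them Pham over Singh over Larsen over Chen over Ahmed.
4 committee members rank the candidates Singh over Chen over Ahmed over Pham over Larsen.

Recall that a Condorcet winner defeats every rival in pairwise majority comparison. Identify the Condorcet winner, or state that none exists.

Head-to-head results (15 committee members):
Ahmed vs Pham: 1+1+1+4 = 7 for Ahmed, 8 for Pham — Pham by 8–7.
Ahmed vs Chen: 1+4+1 = 6 for Ahmed, 9 for Chen — Chen by 9–6.
Ahmed vs Singh: 1+4+1 = 6 for Ahmed, 9 for Singh — Singh by 9–6.
Ahmed vs Larsen: 1+4 = 5 for Ahmed, 10 for Larsen — Larsen by 10–5.
Pham vs Chen: 4+3 = 7 for Pham, 8 for Chen — Chen by 8–7.
Pham vs Singh: 1+4+1+3 = 9 for Pham, 6 for Singh — Pham by 9–6.
Pham vs Larsen: 8 to 7, Pham.
Chen vs Singh: Chen is ranked higher on 1+1 = 2 ballots, Singh on 13. Singh wins 13–2.
Chen vs Larsen: Chen is ranked higher on 1+4 = 5 ballots, Larsen on 10. Larsen wins 10–5.
Singh vs Larsen: 8 to 7, Singh.
Each candidate drops at least one matchup (Ahmed loses to Pham; Pham loses to Chen; Chen loses to Singh; Singh loses to Pham; Larsen loses to Pham); the cycle Pham beats Singh beats Chen beats Pham rules out a Condorcet winner.

none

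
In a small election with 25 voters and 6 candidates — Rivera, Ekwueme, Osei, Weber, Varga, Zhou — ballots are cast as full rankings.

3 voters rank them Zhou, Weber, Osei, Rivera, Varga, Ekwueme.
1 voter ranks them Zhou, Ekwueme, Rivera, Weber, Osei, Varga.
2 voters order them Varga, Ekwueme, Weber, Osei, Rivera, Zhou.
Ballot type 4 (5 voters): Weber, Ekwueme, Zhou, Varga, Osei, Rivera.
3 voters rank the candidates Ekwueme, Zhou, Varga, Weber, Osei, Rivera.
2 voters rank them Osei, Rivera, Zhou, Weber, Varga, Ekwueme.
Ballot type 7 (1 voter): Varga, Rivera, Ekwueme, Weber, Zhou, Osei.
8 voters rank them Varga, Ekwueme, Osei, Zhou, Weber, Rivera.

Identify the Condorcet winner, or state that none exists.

none

Head-to-head results (25 voters):
Rivera vs Ekwueme: 6 to 19, Ekwueme.
Rivera vs Osei: Rivera is ranked higher on 1+1 = 2 ballots, Osei on 23. Osei wins 23–2.
Rivera vs Weber: Rivera is ranked higher on 1+2+1 = 4 ballots, Weber on 21. Weber wins 21–4.
Rivera vs Varga: 3+1+2 = 6 for Rivera, 19 for Varga — Varga by 19–6.
Rivera vs Zhou: Rivera preferred on 2+2+1 = 5 ballots; Zhou wins 20–5.
Ekwueme vs Osei: Ekwueme preferred on 1+2+5+3+1+8 = 20 ballots; Ekwueme wins 20–5.
Ekwueme vs Weber: 1+2+3+1+8 = 15 for Ekwueme, 10 for Weber — Ekwueme by 15–10.
Ekwueme vs Varga: Ekwueme preferred on 1+5+3 = 9 ballots; Varga wins 16–9.
Ekwueme vs Zhou: 2+5+3+1+8 = 19 for Ekwueme, 6 for Zhou — Ekwueme by 19–6.
Osei vs Weber: 10 to 15, Weber.
Osei vs Varga: 6 to 19, Varga.
Osei vs Zhou: 12 to 13, Zhou.
Weber vs Varga: Weber preferred on 3+1+5+2 = 11 ballots; Varga wins 14–11.
Weber vs Zhou: Weber preferred on 2+5+1 = 8 ballots; Zhou wins 17–8.
Varga vs Zhou: Varga preferred on 2+1+8 = 11 ballots; Zhou wins 14–11.
No candidate is unbeaten: Rivera loses to Ekwueme; Ekwueme loses to Varga; Osei loses to Ekwueme; Weber loses to Ekwueme; Varga loses to Zhou; Zhou loses to Ekwueme. In particular Ekwueme beats Zhou beats Varga beats Ekwueme is a majority cycle — no Condorcet winner exists.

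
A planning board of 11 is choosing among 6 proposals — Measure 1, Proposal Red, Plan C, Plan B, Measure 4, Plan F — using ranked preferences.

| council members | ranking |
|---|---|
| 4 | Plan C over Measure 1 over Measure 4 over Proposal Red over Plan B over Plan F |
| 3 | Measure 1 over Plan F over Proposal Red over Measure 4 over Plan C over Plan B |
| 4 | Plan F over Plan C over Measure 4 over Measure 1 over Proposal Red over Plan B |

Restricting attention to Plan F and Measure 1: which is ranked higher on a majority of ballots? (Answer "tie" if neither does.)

Measure 1

Ballots ranking Plan F above Measure 1: 4.
Ballots ranking Measure 1 above Plan F: 11 − 4 = 7.
Measure 1 wins the head-to-head 7–4.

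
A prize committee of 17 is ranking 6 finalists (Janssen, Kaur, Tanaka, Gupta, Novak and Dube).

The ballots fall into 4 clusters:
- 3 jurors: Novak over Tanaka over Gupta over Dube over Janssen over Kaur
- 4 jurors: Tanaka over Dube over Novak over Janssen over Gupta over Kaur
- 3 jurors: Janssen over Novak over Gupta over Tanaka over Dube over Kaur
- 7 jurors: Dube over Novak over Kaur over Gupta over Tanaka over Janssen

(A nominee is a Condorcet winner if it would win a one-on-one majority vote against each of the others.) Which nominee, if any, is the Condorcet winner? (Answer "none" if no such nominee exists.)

none

Check each pair by majority over 17 ballots:
Janssen vs Kaur: Janssen wins 10–7.
Janssen vs Tanaka: 3 to 14, Tanaka.
Janssen vs Gupta: Janssen is ranked higher on 4+3 = 7 ballots, Gupta on 10. Gupta wins 10–7.
Janssen vs Novak: Janssen preferred on 3 ballots; Novak wins 14–3.
Janssen vs Dube: Janssen is ranked higher on 3 ballots, Dube on 14. Dube wins 14–3.
Kaur vs Tanaka: Kaur is ranked higher on 7 ballots, Tanaka on 10. Tanaka wins 10–7.
Kaur vs Gupta: Kaur is ranked higher on 7 ballots, Gupta on 10. Gupta wins 10–7.
Kaur vs Novak: Kaur preferred on 0 ballots; Novak wins 17–0.
Kaur vs Dube: Dube, 17–0.
Tanaka vs Gupta: 3+4 = 7 for Tanaka, 10 for Gupta — Gupta by 10–7.
Tanaka vs Novak: Tanaka is ranked higher on 4 ballots, Novak on 13. Novak wins 13–4.
Tanaka vs Dube: Tanaka preferred on 3+4+3 = 10 ballots; Tanaka wins 10–7.
Gupta vs Novak: 0 to 17, Novak.
Gupta–Dube: Dube 11–6.
Novak vs Dube: Novak preferred on 3+3 = 6 ballots; Dube wins 11–6.
Every nominee loses at least once (Janssen loses to Tanaka; Kaur loses to Janssen; Tanaka loses to Gupta; Gupta loses to Novak; Novak loses to Dube; Dube loses to Tanaka). The majority relation contains the cycle Tanaka > Dube > Gupta > Tanaka, so there is no Condorcet winner.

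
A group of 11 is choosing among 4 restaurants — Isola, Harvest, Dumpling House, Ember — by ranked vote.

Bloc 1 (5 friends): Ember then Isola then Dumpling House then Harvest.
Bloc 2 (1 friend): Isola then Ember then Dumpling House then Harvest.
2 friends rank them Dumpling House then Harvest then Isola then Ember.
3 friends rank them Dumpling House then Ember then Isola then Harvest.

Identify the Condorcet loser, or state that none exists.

Harvest

Pairwise majorities:
Isola vs Harvest: Isola is ranked higher on 5+1+3 = 9 ballots, Harvest on 2. Isola wins 9–2.
Isola–Dumpling House: Isola 6–5.
Isola vs Ember: Ember wins 8–3.
Harvest vs Dumpling House: Dumpling House, 11–0.
Harvest vs Ember: 2 to 9, Ember.
Dumpling House vs Ember: 2+3 = 5 for Dumpling House, 6 for Ember — Ember by 6–5.
Only Harvest has no wins; Harvest is the Condorcet loser.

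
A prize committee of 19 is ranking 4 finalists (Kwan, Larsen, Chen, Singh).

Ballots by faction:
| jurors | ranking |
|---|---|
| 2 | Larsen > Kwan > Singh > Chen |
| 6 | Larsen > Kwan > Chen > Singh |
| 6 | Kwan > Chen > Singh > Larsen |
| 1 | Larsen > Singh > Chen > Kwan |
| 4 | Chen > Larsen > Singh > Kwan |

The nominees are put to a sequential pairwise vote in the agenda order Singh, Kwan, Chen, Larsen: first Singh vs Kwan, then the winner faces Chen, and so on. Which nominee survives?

Larsen

Round 1: Singh vs Kwan — 5–14, Kwan advances.
Round 2: Kwan vs Chen — 14–5, Kwan advances.
Round 3: Kwan vs Larsen — 6–13, Larsen advances.
Larsen survives the agenda.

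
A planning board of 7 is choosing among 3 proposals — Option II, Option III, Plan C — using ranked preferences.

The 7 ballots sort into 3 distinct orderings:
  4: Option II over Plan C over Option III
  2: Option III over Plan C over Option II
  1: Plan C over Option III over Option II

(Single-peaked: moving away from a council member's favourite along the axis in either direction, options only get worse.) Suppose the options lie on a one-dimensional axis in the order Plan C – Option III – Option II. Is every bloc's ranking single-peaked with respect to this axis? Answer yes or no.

no

Axis positions: Plan C=1, Option III=2, Option II=3.
Bloc 1: ranking walks positions 3-1-2; Plan C is ranked above Option III even though Option III lies between Plan C and the peak Option II on the axis — preferences dip and rise again. Not single-peaked.
Bloc 2 (peak Option III at position 2): ranking walks positions 2-1-3, expanding outward from the peak — single-peaked.
Bloc 3 (peak Plan C at position 1): ranking walks positions 1-2-3, expanding outward from the peak — single-peaked.
Bloc 1 violates single-peakedness, so the profile is not single-peaked on this axis.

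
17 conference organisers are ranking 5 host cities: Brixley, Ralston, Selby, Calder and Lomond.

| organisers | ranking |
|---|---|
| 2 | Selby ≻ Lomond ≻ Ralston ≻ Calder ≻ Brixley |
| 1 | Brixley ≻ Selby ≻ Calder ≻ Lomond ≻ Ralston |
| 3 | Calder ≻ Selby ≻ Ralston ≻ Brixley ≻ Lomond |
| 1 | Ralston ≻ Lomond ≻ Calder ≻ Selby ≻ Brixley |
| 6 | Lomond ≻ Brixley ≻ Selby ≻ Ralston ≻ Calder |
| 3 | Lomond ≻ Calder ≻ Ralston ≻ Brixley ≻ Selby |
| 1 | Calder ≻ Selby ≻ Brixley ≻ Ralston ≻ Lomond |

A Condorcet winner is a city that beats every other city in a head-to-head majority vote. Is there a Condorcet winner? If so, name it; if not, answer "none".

Lomond

Pairwise majorities:
Brixley vs Ralston: Ralston, 9–8.
Brixley vs Selby: Brixley is ranked higher on 1+6+3 = 10 ballots, Selby on 7. Brixley wins 10–7.
Brixley vs Calder: Calder wins 10–7.
Brixley vs Lomond: Lomond, 12–5.
Ralston vs Selby: Selby wins 13–4.
Ralston vs Calder: Ralston, 9–8.
Ralston vs Lomond: 3+1+1 = 5 for Ralston, 12 for Lomond — Lomond by 12–5.
Selby vs Calder: 9 to 8, Selby.
Selby–Lomond: Lomond 10–7.
Calder vs Lomond: 5 to 12, Lomond.
Lomond wins every pairwise contest, so Lomond is the Condorcet winner.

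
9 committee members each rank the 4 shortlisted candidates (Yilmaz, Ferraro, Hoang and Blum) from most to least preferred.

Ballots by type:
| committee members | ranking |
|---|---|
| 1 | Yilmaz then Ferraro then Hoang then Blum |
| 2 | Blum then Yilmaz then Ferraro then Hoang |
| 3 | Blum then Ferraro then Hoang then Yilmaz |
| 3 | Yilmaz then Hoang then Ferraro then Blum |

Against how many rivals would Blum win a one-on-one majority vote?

Blum against each rival (9 committee members):
Blum–Yilmaz: Blum 5–4.
Blum vs Ferraro: Blum is ranked higher on 2+3 = 5 ballots, Ferraro on 4. Blum wins 5–4.
Blum vs Hoang: Blum wins 5–4.
Blum beats Yilmaz, Ferraro, Hoang — 3 pairwise wins.

3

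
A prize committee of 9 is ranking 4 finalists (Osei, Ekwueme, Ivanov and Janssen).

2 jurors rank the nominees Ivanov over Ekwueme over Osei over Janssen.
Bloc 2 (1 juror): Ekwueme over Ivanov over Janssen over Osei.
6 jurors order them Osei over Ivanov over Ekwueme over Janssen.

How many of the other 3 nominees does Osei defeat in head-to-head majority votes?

3

Osei against each rival (9 jurors):
Osei vs Ekwueme: 6 to 3, Osei.
Osei vs Ivanov: Osei wins 6–3.
Osei vs Janssen: 2+6 = 8 for Osei, 1 for Janssen — Osei by 8–1.
Osei beats Ekwueme, Ivanov, Janssen — 3 pairwise wins.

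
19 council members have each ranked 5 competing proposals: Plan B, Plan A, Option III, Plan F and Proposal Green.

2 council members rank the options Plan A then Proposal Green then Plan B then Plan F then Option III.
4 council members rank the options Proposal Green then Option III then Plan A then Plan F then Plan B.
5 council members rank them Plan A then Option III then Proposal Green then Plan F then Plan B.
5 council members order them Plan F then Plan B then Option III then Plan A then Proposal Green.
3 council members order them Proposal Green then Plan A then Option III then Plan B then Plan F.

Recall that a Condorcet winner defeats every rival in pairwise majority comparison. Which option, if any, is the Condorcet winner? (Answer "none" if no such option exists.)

Pairwise majorities:
Plan B vs Plan A: Plan B is ranked higher on 5 ballots, Plan A on 14. Plan A wins 14–5.
Plan B vs Option III: Plan B preferred on 2+5 = 7 ballots; Option III wins 12–7.
Plan B vs Plan F: 2+3 = 5 for Plan B, 14 for Plan F — Plan F by 14–5.
Plan B vs Proposal Green: Plan B is ranked higher on 5 ballots, Proposal Green on 14. Proposal Green wins 14–5.
Plan A vs Option III: Plan A is ranked higher on 2+5+3 = 10 ballots, Option III on 9. Plan A wins 10–9.
Plan A vs Plan F: Plan A, 14–5.
Plan A vs Proposal Green: 12 to 7, Plan A.
Option III vs Plan F: Option III is ranked higher on 4+5+3 = 12 ballots, Plan F on 7. Option III wins 12–7.
Option III vs Proposal Green: Option III preferred on 5+5 = 10 ballots; Option III wins 10–9.
Plan F vs Proposal Green: 5 for Plan F, 14 for Proposal Green — Proposal Green by 14–5.
Plan A wins every pairwise contest, so Plan A is the Condorcet winner.

Plan A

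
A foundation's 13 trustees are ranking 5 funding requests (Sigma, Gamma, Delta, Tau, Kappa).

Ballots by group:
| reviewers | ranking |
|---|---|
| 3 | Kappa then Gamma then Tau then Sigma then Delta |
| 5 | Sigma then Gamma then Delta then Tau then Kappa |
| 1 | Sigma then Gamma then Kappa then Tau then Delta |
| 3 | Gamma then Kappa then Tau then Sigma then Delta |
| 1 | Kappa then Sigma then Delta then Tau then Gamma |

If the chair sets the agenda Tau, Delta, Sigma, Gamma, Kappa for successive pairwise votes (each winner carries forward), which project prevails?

Round 1: Tau vs Delta — 7–6, Tau advances.
Round 2: Tau vs Sigma — 6–7, Sigma advances.
Round 3: Sigma vs Gamma — 7–6, Sigma advances.
Round 4: Sigma vs Kappa — 6–7, Kappa advances.
Kappa survives the agenda.

Kappa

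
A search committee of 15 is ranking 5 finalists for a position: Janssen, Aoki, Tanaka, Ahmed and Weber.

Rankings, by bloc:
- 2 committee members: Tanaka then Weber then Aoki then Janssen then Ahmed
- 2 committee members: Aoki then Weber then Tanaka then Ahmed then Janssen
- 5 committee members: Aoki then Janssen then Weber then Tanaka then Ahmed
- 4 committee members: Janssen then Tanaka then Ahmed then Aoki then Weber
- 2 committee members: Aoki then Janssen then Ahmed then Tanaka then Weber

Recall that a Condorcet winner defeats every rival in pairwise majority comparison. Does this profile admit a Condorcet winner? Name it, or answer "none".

Aoki

Head-to-head results (15 committee members):
Janssen–Aoki: Aoki 11–4.
Janssen vs Tanaka: Janssen, 11–4.
Janssen vs Ahmed: Janssen wins 13–2.
Janssen vs Weber: Janssen wins 11–4.
Aoki–Tanaka: Aoki 9–6.
Aoki–Ahmed: Aoki 11–4.
Aoki–Weber: Aoki 13–2.
Tanaka vs Ahmed: Tanaka wins 13–2.
Tanaka vs Weber: Tanaka wins 8–7.
Ahmed vs Weber: Weber wins 9–6.
Aoki defeats every rival head-to-head and is the Condorcet winner.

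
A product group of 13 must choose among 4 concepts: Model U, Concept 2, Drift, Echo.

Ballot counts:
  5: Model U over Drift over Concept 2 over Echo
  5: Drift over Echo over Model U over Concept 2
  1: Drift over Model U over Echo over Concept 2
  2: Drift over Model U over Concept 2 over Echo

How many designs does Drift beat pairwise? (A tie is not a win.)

Drift against each rival (13 engineers):
Drift vs Model U: Drift, 8–5.
Drift vs Concept 2: Drift, 13–0.
Drift vs Echo: 13 to 0, Drift.
Drift beats Model U, Concept 2, Echo — 3 pairwise wins.

3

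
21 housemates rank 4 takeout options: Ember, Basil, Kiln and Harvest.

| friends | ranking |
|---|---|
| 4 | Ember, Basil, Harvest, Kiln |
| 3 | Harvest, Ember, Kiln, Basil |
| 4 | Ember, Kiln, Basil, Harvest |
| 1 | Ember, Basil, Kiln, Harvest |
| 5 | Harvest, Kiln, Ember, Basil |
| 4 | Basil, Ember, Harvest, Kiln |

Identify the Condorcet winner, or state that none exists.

Ember

Head-to-head results (21 friends):
Ember vs Basil: Ember, 17–4.
Ember–Kiln: Ember 16–5.
Ember vs Harvest: Ember wins 13–8.
Basil vs Kiln: Kiln wins 12–9.
Basil vs Harvest: Basil wins 13–8.
Kiln vs Harvest: Harvest, 16–5.
Ember wins every pairwise contest, so Ember is the Condorcet winner.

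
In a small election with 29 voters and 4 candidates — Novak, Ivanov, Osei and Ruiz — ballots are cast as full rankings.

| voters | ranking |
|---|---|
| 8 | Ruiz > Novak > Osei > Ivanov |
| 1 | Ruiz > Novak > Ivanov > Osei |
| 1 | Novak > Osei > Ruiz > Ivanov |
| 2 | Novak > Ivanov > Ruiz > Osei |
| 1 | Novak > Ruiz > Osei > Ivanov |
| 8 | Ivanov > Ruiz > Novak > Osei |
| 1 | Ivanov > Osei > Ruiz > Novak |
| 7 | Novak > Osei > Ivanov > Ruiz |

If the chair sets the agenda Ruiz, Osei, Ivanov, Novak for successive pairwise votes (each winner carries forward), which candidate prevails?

Novak

Round 1: Ruiz vs Osei — 20–9, Ruiz advances.
Round 2: Ruiz vs Ivanov — 11–18, Ivanov advances.
Round 3: Ivanov vs Novak — 9–20, Novak advances.
The agenda winner is Novak.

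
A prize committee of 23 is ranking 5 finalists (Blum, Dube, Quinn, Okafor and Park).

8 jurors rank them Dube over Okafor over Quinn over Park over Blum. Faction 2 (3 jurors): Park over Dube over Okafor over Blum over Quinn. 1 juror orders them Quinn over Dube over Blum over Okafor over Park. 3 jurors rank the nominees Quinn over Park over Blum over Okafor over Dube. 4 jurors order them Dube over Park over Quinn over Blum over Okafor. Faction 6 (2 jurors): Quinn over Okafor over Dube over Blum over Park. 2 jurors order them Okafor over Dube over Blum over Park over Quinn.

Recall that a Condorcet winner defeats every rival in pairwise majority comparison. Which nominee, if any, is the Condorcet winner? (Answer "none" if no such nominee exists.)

Pairwise majorities:
Blum vs Dube: 3 for Blum, 20 for Dube — Dube by 20–3.
Blum vs Quinn: Quinn wins 18–5.
Blum vs Okafor: 1+3+4 = 8 for Blum, 15 for Okafor — Okafor by 15–8.
Blum–Park: Park 18–5.
Dube vs Quinn: Dube wins 17–6.
Dube–Okafor: Dube 16–7.
Dube vs Park: Dube preferred on 8+1+4+2+2 = 17 ballots; Dube wins 17–6.
Quinn vs Okafor: Quinn is ranked higher on 1+3+4+2 = 10 ballots, Okafor on 13. Okafor wins 13–10.
Quinn vs Park: 8+1+3+2 = 14 for Quinn, 9 for Park — Quinn by 14–9.
Okafor vs Park: 8+1+2+2 = 13 for Okafor, 10 for Park — Okafor by 13–10.
Dube defeats every rival head-to-head and is the Condorcet winner.

Dube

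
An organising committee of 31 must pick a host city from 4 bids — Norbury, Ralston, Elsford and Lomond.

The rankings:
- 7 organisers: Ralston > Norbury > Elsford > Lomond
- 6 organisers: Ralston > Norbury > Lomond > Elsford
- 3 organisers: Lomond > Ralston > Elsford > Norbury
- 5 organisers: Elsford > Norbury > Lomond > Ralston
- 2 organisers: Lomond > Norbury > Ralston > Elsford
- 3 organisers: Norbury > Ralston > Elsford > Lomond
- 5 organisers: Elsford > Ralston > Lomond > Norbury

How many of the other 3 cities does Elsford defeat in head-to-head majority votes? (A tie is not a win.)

Elsford against each rival (31 organisers):
Elsford vs Norbury: Elsford preferred on 3+5+5 = 13 ballots; Norbury wins 18–13.
Elsford vs Ralston: 5+5 = 10 for Elsford, 21 for Ralston — Ralston by 21–10.
Elsford vs Lomond: 7+5+3+5 = 20 for Elsford, 11 for Lomond — Elsford by 20–11.
Elsford beats Lomond; loses to Norbury, Ralston — 1 pairwise win.

1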